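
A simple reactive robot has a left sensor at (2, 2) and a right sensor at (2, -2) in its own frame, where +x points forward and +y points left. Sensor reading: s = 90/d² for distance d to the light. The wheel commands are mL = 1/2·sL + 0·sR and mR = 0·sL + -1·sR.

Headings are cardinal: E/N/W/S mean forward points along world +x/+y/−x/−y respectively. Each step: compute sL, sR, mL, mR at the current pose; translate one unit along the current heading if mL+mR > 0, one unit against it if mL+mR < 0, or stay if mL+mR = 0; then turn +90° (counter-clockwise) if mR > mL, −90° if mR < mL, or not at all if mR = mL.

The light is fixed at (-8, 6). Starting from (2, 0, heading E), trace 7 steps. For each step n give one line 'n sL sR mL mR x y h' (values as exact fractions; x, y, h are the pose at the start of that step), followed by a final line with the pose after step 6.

n=0: pose=(2,0,E); sL=9/16, sR=45/104; mL=9/32, mR=-45/104; mL+mR=-63/416 → advance -1; mR−mL=-297/416 → turn -1·90°
n=1: pose=(1,0,S); sL=18/37, sR=90/113; mL=9/37, mR=-90/113; mL+mR=-2313/4181 → advance -1; mR−mL=-4347/4181 → turn -1·90°
n=2: pose=(1,1,W); sL=45/49, sR=45/29; mL=45/98, mR=-45/29; mL+mR=-3105/2842 → advance -1; mR−mL=-5715/2842 → turn -1·90°
n=3: pose=(2,1,N); sL=90/73, sR=10/17; mL=45/73, mR=-10/17; mL+mR=35/1241 → advance +1; mR−mL=-1495/1241 → turn -1·90°
n=4: pose=(2,2,E); sL=45/74, sR=1/2; mL=45/148, mR=-1/2; mL+mR=-29/148 → advance -1; mR−mL=-119/148 → turn -1·90°
n=5: pose=(1,2,S); sL=90/157, sR=18/17; mL=45/157, mR=-18/17; mL+mR=-2061/2669 → advance -1; mR−mL=-3591/2669 → turn -1·90°
n=6: pose=(1,3,W); sL=45/37, sR=9/5; mL=45/74, mR=-9/5; mL+mR=-441/370 → advance -1; mR−mL=-891/370 → turn -1·90°

0 9/16 45/104 9/32 -45/104 2 0 E
1 18/37 90/113 9/37 -90/113 1 0 S
2 45/49 45/29 45/98 -45/29 1 1 W
3 90/73 10/17 45/73 -10/17 2 1 N
4 45/74 1/2 45/148 -1/2 2 2 E
5 90/157 18/17 45/157 -18/17 1 2 S
6 45/37 9/5 45/74 -9/5 1 3 W
final 2 3 N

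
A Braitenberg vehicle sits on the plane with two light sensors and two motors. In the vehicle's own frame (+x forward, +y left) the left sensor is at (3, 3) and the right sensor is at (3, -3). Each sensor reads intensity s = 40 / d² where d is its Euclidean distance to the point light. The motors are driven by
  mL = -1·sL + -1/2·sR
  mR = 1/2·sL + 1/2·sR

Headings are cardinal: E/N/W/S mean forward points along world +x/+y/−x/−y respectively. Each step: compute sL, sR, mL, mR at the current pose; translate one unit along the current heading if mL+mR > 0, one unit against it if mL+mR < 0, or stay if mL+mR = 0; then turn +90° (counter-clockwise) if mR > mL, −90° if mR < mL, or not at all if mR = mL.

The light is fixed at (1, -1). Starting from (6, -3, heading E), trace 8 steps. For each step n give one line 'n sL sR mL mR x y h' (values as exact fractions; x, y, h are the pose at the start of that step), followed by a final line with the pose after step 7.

0 8/13 40/89 -972/1157 616/1157 6 -3 E
1 20 4/5 -102/5 52/5 5 -3 N
2 40/37 40 -780/37 760/37 5 -4 W
3 2/5 1 -9/10 7/10 6 -4 S
4 8/13 40/89 -972/1157 616/1157 6 -3 E
5 20 4/5 -102/5 52/5 5 -3 N
6 40/37 40 -780/37 760/37 5 -4 W
7 2/5 1 -9/10 7/10 6 -4 S
final 6 -3 E

n=0: pose=(6,-3,E); sL=8/13, sR=40/89; mL=-972/1157, mR=616/1157; mL+mR=-4/13 → advance -1; mR−mL=1588/1157 → turn +1·90°
n=1: pose=(5,-3,N); sL=20, sR=4/5; mL=-102/5, mR=52/5; mL+mR=-10 → advance -1; mR−mL=154/5 → turn +1·90°
n=2: pose=(5,-4,W); sL=40/37, sR=40; mL=-780/37, mR=760/37; mL+mR=-20/37 → advance -1; mR−mL=1540/37 → turn +1·90°
n=3: pose=(6,-4,S); sL=2/5, sR=1; mL=-9/10, mR=7/10; mL+mR=-1/5 → advance -1; mR−mL=8/5 → turn +1·90°
n=4: pose=(6,-3,E); sL=8/13, sR=40/89; mL=-972/1157, mR=616/1157; mL+mR=-4/13 → advance -1; mR−mL=1588/1157 → turn +1·90°
n=5: pose=(5,-3,N); sL=20, sR=4/5; mL=-102/5, mR=52/5; mL+mR=-10 → advance -1; mR−mL=154/5 → turn +1·90°
n=6: pose=(5,-4,W); sL=40/37, sR=40; mL=-780/37, mR=760/37; mL+mR=-20/37 → advance -1; mR−mL=1540/37 → turn +1·90°
n=7: pose=(6,-4,S); sL=2/5, sR=1; mL=-9/10, mR=7/10; mL+mR=-1/5 → advance -1; mR−mL=8/5 → turn +1·90°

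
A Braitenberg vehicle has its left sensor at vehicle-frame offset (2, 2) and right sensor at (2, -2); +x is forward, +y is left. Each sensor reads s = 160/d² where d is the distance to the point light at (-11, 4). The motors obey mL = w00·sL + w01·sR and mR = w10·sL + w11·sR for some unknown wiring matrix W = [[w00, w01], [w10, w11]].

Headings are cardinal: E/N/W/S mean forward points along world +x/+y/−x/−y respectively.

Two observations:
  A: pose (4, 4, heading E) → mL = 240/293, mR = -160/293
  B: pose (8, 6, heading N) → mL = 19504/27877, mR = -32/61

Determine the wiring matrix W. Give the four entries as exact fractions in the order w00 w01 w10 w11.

1 1/2 -1 0

obs A: pose=(4,4,E) → sL=160/293, sR=160/293, mL=240/293, mR=-160/293
obs B: pose=(8,6,N) → sL=32/61, sR=160/457, mL=19504/27877, mR=-32/61
sensor matrix S = [[160/293, 160/293], [32/61, 160/457]]; det S = -778240/8167961
solve [mL_A; mL_B] = S·[w00; w01] and [mR_A; mR_B] = S·[w10; w11]:
  w00 = 1, w01 = 1/2, w10 = -1, w11 = 0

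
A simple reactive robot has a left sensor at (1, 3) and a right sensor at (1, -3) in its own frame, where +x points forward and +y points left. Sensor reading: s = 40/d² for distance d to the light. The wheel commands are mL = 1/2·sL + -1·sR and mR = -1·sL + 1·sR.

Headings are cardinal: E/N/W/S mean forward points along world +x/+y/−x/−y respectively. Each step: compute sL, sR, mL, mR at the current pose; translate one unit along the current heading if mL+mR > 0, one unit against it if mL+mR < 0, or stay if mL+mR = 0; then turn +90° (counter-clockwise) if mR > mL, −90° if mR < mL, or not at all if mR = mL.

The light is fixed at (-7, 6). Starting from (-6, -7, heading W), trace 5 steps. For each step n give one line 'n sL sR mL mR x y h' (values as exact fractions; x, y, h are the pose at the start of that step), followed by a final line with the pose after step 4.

n=0: pose=(-6,-7,W); sL=5/32, sR=2/5; mL=-103/320, mR=39/160; mL+mR=-5/64 → advance -1; mR−mL=181/320 → turn +1·90°
n=1: pose=(-5,-7,S); sL=40/221, sR=40/197; mL=-4900/43537, mR=960/43537; mL+mR=-20/221 → advance -1; mR−mL=5860/43537 → turn +1·90°
n=2: pose=(-5,-6,E); sL=4/9, sR=20/117; mL=2/39, mR=-32/117; mL+mR=-2/9 → advance -1; mR−mL=-38/117 → turn -1·90°
n=3: pose=(-6,-6,S); sL=8/37, sR=40/173; mL=-788/6401, mR=96/6401; mL+mR=-4/37 → advance -1; mR−mL=884/6401 → turn +1·90°
n=4: pose=(-6,-5,E); sL=10/17, sR=1/5; mL=8/85, mR=-33/85; mL+mR=-5/17 → advance -1; mR−mL=-41/85 → turn -1·90°

0 5/32 2/5 -103/320 39/160 -6 -7 W
1 40/221 40/197 -4900/43537 960/43537 -5 -7 S
2 4/9 20/117 2/39 -32/117 -5 -6 E
3 8/37 40/173 -788/6401 96/6401 -6 -6 S
4 10/17 1/5 8/85 -33/85 -6 -5 E
final -7 -5 S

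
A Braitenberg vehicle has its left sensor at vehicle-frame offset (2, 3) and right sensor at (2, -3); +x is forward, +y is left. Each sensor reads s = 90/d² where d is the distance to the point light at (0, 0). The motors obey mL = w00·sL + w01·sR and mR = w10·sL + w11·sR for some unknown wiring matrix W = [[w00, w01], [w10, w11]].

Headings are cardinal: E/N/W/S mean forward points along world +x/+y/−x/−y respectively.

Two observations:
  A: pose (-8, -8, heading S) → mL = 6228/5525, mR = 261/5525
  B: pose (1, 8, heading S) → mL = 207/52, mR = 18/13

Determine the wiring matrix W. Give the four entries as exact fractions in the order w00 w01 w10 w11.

obs A: pose=(-8,-8,S) → sL=18/25, sR=90/221, mL=6228/5525, mR=261/5525
obs B: pose=(1,8,S) → sL=45/26, sR=9/4, mL=207/52, mR=18/13
sensor matrix S = [[18/25, 90/221], [45/26, 9/4]]; det S = 131463/143650
solve [mL_A; mL_B] = S·[w00; w01] and [mR_A; mR_B] = S·[w10; w11]:
  w00 = 1, w01 = 1, w10 = -1/2, w11 = 1

1 1 -1/2 1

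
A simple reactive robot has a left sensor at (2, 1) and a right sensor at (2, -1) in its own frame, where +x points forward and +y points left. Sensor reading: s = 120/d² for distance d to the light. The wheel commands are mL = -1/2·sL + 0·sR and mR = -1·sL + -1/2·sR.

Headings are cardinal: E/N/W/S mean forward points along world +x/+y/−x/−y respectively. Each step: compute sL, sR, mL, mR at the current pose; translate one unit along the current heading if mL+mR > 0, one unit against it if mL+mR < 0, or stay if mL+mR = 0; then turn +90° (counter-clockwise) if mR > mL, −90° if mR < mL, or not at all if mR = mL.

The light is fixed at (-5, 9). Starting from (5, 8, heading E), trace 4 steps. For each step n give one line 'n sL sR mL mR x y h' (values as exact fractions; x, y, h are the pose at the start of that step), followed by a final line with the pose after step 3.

0 5/6 30/37 -5/12 -275/222 5 8 E
1 120/109 120/73 -60/109 -15300/7957 4 8 S
2 12/5 12/5 -6/5 -18/5 4 9 W
3 24/17 24/25 -12/17 -804/425 5 9 N
final 5 8 E

n=0: pose=(5,8,E); sL=5/6, sR=30/37; mL=-5/12, mR=-275/222; mL+mR=-245/148 → advance -1; mR−mL=-365/444 → turn -1·90°
n=1: pose=(4,8,S); sL=120/109, sR=120/73; mL=-60/109, mR=-15300/7957; mL+mR=-19680/7957 → advance -1; mR−mL=-10920/7957 → turn -1·90°
n=2: pose=(4,9,W); sL=12/5, sR=12/5; mL=-6/5, mR=-18/5; mL+mR=-24/5 → advance -1; mR−mL=-12/5 → turn -1·90°
n=3: pose=(5,9,N); sL=24/17, sR=24/25; mL=-12/17, mR=-804/425; mL+mR=-1104/425 → advance -1; mR−mL=-504/425 → turn -1·90°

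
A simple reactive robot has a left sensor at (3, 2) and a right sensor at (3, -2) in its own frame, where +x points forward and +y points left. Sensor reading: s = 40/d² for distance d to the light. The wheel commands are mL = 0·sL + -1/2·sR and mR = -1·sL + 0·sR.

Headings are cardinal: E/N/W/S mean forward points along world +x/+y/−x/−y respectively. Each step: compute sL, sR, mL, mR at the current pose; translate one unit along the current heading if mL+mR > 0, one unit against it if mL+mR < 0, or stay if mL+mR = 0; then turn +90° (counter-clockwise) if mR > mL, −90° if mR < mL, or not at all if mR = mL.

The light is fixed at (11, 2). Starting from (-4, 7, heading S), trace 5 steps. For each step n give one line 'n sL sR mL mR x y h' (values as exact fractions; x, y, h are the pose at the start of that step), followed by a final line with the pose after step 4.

n=0: pose=(-4,7,S); sL=40/173, sR=40/293; mL=-20/293, mR=-40/173; mL+mR=-15180/50689 → advance -1; mR−mL=-8260/50689 → turn -1·90°
n=1: pose=(-4,8,W); sL=2/17, sR=10/97; mL=-5/97, mR=-2/17; mL+mR=-279/1649 → advance -1; mR−mL=-109/1649 → turn -1·90°
n=2: pose=(-3,8,N); sL=40/337, sR=8/45; mL=-4/45, mR=-40/337; mL+mR=-3148/15165 → advance -1; mR−mL=-452/15165 → turn -1·90°
n=3: pose=(-3,7,E); sL=4/17, sR=4/13; mL=-2/13, mR=-4/17; mL+mR=-86/221 → advance -1; mR−mL=-18/221 → turn -1·90°
n=4: pose=(-4,7,S); sL=40/173, sR=40/293; mL=-20/293, mR=-40/173; mL+mR=-15180/50689 → advance -1; mR−mL=-8260/50689 → turn -1·90°

0 40/173 40/293 -20/293 -40/173 -4 7 S
1 2/17 10/97 -5/97 -2/17 -4 8 W
2 40/337 8/45 -4/45 -40/337 -3 8 N
3 4/17 4/13 -2/13 -4/17 -3 7 E
4 40/173 40/293 -20/293 -40/173 -4 7 S
final -4 8 W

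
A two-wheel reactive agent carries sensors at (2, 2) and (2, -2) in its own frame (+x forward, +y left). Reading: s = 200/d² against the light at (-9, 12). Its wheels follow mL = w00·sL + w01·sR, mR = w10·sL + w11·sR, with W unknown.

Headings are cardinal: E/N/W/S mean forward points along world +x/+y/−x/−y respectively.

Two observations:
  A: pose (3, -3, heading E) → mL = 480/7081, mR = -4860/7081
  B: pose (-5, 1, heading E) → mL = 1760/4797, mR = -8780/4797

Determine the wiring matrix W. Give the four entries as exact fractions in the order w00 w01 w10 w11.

1/2 -1/2 -1/2 -1

obs A: pose=(3,-3,E) → sL=40/73, sR=40/97, mL=480/7081, mR=-4860/7081
obs B: pose=(-5,1,E) → sL=200/117, sR=40/41, mL=1760/4797, mR=-8780/4797
sensor matrix S = [[40/73, 40/97], [200/117, 40/41]]; det S = -5785600/33967557
solve [mL_A; mL_B] = S·[w00; w01] and [mR_A; mR_B] = S·[w10; w11]:
  w00 = 1/2, w01 = -1/2, w10 = -1/2, w11 = -1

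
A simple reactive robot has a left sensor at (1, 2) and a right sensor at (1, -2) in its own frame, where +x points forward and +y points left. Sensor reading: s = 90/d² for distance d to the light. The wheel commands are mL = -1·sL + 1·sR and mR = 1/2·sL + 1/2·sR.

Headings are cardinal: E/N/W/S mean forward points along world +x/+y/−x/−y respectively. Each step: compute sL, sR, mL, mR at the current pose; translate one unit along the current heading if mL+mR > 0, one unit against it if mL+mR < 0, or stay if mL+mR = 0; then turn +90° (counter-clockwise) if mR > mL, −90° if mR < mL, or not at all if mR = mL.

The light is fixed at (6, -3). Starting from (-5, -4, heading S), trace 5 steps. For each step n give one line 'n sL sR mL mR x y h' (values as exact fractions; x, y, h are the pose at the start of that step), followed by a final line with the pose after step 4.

n=0: pose=(-5,-4,S); sL=18/17, sR=90/173; mL=-1584/2941, mR=2322/2941; mL+mR=738/2941 → advance +1; mR−mL=3906/2941 → turn +1·90°
n=1: pose=(-5,-5,E); sL=9/10, sR=45/58; mL=-18/145, mR=243/290; mL+mR=207/290 → advance +1; mR−mL=279/290 → turn +1·90°
n=2: pose=(-4,-5,N); sL=18/29, sR=18/13; mL=288/377, mR=378/377; mL+mR=666/377 → advance +1; mR−mL=90/377 → turn +1·90°
n=3: pose=(-4,-4,W); sL=9/13, sR=45/61; mL=36/793, mR=567/793; mL+mR=603/793 → advance +1; mR−mL=531/793 → turn +1·90°
n=4: pose=(-5,-4,S); sL=18/17, sR=90/173; mL=-1584/2941, mR=2322/2941; mL+mR=738/2941 → advance +1; mR−mL=3906/2941 → turn +1·90°

0 18/17 90/173 -1584/2941 2322/2941 -5 -4 S
1 9/10 45/58 -18/145 243/290 -5 -5 E
2 18/29 18/13 288/377 378/377 -4 -5 N
3 9/13 45/61 36/793 567/793 -4 -4 W
4 18/17 90/173 -1584/2941 2322/2941 -5 -4 S
final -5 -5 E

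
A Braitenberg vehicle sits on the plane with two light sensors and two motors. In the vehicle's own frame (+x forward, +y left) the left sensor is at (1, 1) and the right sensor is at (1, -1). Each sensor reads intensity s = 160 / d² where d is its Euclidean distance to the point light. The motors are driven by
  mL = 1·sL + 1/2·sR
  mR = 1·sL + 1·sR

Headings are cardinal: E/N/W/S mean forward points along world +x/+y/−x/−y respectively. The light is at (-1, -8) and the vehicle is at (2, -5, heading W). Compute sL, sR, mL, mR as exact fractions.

left sensor world pos  = (1, -6); dL² = 8
right sensor world pos = (1, -4); dR² = 20
sL = 160/8 = 20
sR = 160/20 = 8
mL = 1·sL + 1/2·sR = 24
mR = 1·sL + 1·sR = 28

20 8 24 28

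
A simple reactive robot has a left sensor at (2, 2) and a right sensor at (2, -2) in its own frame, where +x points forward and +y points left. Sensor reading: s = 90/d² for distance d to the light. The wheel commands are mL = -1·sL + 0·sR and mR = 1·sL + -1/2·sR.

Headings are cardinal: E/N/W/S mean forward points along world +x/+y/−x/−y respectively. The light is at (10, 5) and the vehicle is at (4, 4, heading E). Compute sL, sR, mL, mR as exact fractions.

90/17 18/5 -90/17 297/85

left sensor world pos  = (6, 6); dL² = 17
right sensor world pos = (6, 2); dR² = 25
sL = 90/17 = 90/17
sR = 90/25 = 18/5
mL = -1·sL + 0·sR = -90/17
mR = 1·sL + -1/2·sR = 297/85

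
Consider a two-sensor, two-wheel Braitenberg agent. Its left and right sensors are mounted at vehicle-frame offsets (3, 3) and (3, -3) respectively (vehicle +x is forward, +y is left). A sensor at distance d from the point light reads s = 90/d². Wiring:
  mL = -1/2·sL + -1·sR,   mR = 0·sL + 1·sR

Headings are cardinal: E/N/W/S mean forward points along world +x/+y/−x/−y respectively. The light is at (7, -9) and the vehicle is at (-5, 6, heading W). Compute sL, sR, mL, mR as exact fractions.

10/41 10/61 -715/2501 10/61

left sensor world pos  = (-8, 3); dL² = 369
right sensor world pos = (-8, 9); dR² = 549
sL = 90/369 = 10/41
sR = 90/549 = 10/61
mL = -1/2·sL + -1·sR = -715/2501
mR = 0·sL + 1·sR = 10/61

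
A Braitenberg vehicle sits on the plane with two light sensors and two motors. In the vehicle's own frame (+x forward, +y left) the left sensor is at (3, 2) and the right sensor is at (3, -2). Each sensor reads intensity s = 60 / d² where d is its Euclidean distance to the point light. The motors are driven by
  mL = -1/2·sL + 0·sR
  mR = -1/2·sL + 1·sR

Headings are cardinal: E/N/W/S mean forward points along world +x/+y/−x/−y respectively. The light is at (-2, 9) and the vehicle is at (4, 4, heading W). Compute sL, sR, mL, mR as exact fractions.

left sensor world pos  = (1, 2); dL² = 58
right sensor world pos = (1, 6); dR² = 18
sL = 60/58 = 30/29
sR = 60/18 = 10/3
mL = -1/2·sL + 0·sR = -15/29
mR = -1/2·sL + 1·sR = 245/87

30/29 10/3 -15/29 245/87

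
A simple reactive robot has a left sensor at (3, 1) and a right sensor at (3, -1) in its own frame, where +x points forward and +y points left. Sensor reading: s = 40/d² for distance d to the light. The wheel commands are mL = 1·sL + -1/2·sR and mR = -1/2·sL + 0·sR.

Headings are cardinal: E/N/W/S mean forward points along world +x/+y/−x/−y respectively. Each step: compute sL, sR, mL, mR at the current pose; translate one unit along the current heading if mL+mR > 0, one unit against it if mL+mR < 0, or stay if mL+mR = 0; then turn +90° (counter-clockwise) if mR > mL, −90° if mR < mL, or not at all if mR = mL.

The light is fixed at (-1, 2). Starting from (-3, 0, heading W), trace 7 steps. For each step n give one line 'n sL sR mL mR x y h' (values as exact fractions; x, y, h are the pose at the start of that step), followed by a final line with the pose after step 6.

0 20/17 20/13 90/221 -10/17 -3 0 W
1 8 40 -12 -4 -2 0 N
2 5/4 2 1/4 -5/8 -2 -1 W
3 40 40 20 -20 -1 -1 N
4 40/13 8/5 148/65 -20/13 -1 -1 E
5 1 10/9 4/9 -1/2 0 -1 S
6 40/13 8 -12/13 -20/13 0 0 W
final 1 0 N

n=0: pose=(-3,0,W); sL=20/17, sR=20/13; mL=90/221, mR=-10/17; mL+mR=-40/221 → advance -1; mR−mL=-220/221 → turn -1·90°
n=1: pose=(-2,0,N); sL=8, sR=40; mL=-12, mR=-4; mL+mR=-16 → advance -1; mR−mL=8 → turn +1·90°
n=2: pose=(-2,-1,W); sL=5/4, sR=2; mL=1/4, mR=-5/8; mL+mR=-3/8 → advance -1; mR−mL=-7/8 → turn -1·90°
n=3: pose=(-1,-1,N); sL=40, sR=40; mL=20, mR=-20; mL+mR=0 → advance +0; mR−mL=-40 → turn -1·90°
n=4: pose=(-1,-1,E); sL=40/13, sR=8/5; mL=148/65, mR=-20/13; mL+mR=48/65 → advance +1; mR−mL=-248/65 → turn -1·90°
n=5: pose=(0,-1,S); sL=1, sR=10/9; mL=4/9, mR=-1/2; mL+mR=-1/18 → advance -1; mR−mL=-17/18 → turn -1·90°
n=6: pose=(0,0,W); sL=40/13, sR=8; mL=-12/13, mR=-20/13; mL+mR=-32/13 → advance -1; mR−mL=-8/13 → turn -1·90°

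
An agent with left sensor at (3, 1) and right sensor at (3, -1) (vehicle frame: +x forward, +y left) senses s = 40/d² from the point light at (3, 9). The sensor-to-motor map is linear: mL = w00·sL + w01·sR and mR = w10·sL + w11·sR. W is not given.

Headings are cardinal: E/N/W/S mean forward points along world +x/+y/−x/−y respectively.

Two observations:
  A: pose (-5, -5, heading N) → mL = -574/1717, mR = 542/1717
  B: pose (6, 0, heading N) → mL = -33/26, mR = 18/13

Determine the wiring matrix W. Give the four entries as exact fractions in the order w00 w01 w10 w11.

obs A: pose=(-5,-5,N) → sL=20/101, sR=4/17, mL=-574/1717, mR=542/1717
obs B: pose=(6,0,N) → sL=1, sR=10/13, mL=-33/26, mR=18/13
sensor matrix S = [[20/101, 4/17], [1, 10/13]]; det S = -1852/22321
solve [mL_A; mL_B] = S·[w00; w01] and [mR_A; mR_B] = S·[w10; w11]:
  w00 = -1/2, w01 = -1, w10 = 1, w11 = 1/2

-1/2 -1 1 1/2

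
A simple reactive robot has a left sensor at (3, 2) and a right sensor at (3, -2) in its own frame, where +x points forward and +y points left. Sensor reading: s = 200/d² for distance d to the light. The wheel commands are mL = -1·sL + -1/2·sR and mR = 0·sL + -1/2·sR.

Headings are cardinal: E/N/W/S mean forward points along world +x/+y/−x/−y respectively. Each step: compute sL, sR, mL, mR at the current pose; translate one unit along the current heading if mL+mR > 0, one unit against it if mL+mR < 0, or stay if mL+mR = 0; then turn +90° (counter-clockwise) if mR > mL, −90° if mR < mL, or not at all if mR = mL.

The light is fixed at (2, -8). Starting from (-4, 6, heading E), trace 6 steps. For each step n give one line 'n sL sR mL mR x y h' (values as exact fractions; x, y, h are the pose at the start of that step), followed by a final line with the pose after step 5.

0 40/53 200/153 -11420/8109 -100/153 -4 6 E
1 20/37 100/157 -4990/5809 -50/157 -5 6 N
2 200/221 8/13 -268/221 -4/13 -5 5 W
3 50/29 50/41 -2775/1189 -25/41 -4 5 S
4 40/53 200/153 -11420/8109 -100/153 -4 6 E
5 20/37 100/157 -4990/5809 -50/157 -5 6 N
final -5 5 W

n=0: pose=(-4,6,E); sL=40/53, sR=200/153; mL=-11420/8109, mR=-100/153; mL+mR=-16720/8109 → advance -1; mR−mL=40/53 → turn +1·90°
n=1: pose=(-5,6,N); sL=20/37, sR=100/157; mL=-4990/5809, mR=-50/157; mL+mR=-6840/5809 → advance -1; mR−mL=20/37 → turn +1·90°
n=2: pose=(-5,5,W); sL=200/221, sR=8/13; mL=-268/221, mR=-4/13; mL+mR=-336/221 → advance -1; mR−mL=200/221 → turn +1·90°
n=3: pose=(-4,5,S); sL=50/29, sR=50/41; mL=-2775/1189, mR=-25/41; mL+mR=-3500/1189 → advance -1; mR−mL=50/29 → turn +1·90°
n=4: pose=(-4,6,E); sL=40/53, sR=200/153; mL=-11420/8109, mR=-100/153; mL+mR=-16720/8109 → advance -1; mR−mL=40/53 → turn +1·90°
n=5: pose=(-5,6,N); sL=20/37, sR=100/157; mL=-4990/5809, mR=-50/157; mL+mR=-6840/5809 → advance -1; mR−mL=20/37 → turn +1·90°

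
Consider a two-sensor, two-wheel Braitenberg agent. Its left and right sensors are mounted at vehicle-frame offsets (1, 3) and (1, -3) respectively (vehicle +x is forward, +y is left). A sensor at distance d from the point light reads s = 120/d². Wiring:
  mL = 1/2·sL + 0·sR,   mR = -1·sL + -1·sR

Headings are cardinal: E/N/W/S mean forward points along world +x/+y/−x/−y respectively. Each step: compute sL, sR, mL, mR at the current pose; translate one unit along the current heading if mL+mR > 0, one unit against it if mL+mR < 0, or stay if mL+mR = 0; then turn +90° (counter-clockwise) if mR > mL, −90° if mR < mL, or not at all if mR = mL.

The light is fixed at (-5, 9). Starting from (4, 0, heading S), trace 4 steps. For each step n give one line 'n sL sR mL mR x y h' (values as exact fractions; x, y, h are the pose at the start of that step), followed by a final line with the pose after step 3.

0 30/61 15/17 15/61 -1425/1037 4 0 S
1 24/37 120/89 12/37 -6576/3293 4 1 W
2 60/49 60/109 30/49 -9480/5341 5 1 N
3 120/157 24/53 60/157 -10128/8321 5 0 E
final 4 0 S

n=0: pose=(4,0,S); sL=30/61, sR=15/17; mL=15/61, mR=-1425/1037; mL+mR=-1170/1037 → advance -1; mR−mL=-1680/1037 → turn -1·90°
n=1: pose=(4,1,W); sL=24/37, sR=120/89; mL=12/37, mR=-6576/3293; mL+mR=-5508/3293 → advance -1; mR−mL=-7644/3293 → turn -1·90°
n=2: pose=(5,1,N); sL=60/49, sR=60/109; mL=30/49, mR=-9480/5341; mL+mR=-6210/5341 → advance -1; mR−mL=-12750/5341 → turn -1·90°
n=3: pose=(5,0,E); sL=120/157, sR=24/53; mL=60/157, mR=-10128/8321; mL+mR=-6948/8321 → advance -1; mR−mL=-13308/8321 → turn -1·90°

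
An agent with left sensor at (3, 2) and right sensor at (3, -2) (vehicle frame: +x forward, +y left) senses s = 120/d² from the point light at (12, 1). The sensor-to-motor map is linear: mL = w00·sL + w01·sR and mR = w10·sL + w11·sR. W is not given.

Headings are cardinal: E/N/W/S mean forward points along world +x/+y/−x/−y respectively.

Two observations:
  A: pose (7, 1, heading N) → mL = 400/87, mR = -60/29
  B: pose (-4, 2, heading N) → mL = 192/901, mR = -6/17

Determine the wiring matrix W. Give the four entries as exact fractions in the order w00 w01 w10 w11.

-1 1 -1 0

obs A: pose=(7,1,N) → sL=60/29, sR=20/3, mL=400/87, mR=-60/29
obs B: pose=(-4,2,N) → sL=6/17, sR=30/53, mL=192/901, mR=-6/17
sensor matrix S = [[60/29, 20/3], [6/17, 30/53]]; det S = -30880/26129
solve [mL_A; mL_B] = S·[w00; w01] and [mR_A; mR_B] = S·[w10; w11]:
  w00 = -1, w01 = 1, w10 = -1, w11 = 0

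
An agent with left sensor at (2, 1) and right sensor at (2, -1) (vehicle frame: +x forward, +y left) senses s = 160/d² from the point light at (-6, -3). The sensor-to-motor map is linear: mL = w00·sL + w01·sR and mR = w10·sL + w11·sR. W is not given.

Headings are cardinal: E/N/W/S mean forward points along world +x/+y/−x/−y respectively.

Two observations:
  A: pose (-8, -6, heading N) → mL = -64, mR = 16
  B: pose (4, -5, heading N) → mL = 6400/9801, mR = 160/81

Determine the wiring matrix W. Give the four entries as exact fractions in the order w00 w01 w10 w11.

1 -1 1 0

obs A: pose=(-8,-6,N) → sL=16, sR=80, mL=-64, mR=16
obs B: pose=(4,-5,N) → sL=160/81, sR=160/121, mL=6400/9801, mR=160/81
sensor matrix S = [[16, 80], [160/81, 160/121]]; det S = -1341440/9801
solve [mL_A; mL_B] = S·[w00; w01] and [mR_A; mR_B] = S·[w10; w11]:
  w00 = 1, w01 = -1, w10 = 1, w11 = 0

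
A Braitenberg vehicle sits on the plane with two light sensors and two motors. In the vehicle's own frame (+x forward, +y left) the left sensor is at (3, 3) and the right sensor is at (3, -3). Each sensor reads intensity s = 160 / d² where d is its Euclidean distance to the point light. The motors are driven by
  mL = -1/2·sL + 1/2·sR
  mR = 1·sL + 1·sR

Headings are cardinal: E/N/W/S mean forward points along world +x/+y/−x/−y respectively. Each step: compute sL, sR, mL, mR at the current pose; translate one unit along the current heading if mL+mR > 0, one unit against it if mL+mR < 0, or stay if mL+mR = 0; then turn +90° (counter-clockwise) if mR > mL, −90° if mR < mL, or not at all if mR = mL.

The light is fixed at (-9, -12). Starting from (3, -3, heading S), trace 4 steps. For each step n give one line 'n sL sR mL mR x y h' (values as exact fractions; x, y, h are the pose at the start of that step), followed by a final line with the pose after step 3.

0 160/261 160/117 1280/3393 2240/1131 3 -3 S
1 80/173 16/25 384/4325 4768/4325 3 -4 E
2 160/221 160/377 -960/6409 7360/6409 4 -4 N
3 20/17 40/61 -270/1037 1900/1037 4 -3 W
final 3 -3 S

n=0: pose=(3,-3,S); sL=160/261, sR=160/117; mL=1280/3393, mR=2240/1131; mL+mR=8000/3393 → advance +1; mR−mL=5440/3393 → turn +1·90°
n=1: pose=(3,-4,E); sL=80/173, sR=16/25; mL=384/4325, mR=4768/4325; mL+mR=5152/4325 → advance +1; mR−mL=4384/4325 → turn +1·90°
n=2: pose=(4,-4,N); sL=160/221, sR=160/377; mL=-960/6409, mR=7360/6409; mL+mR=6400/6409 → advance +1; mR−mL=640/493 → turn +1·90°
n=3: pose=(4,-3,W); sL=20/17, sR=40/61; mL=-270/1037, mR=1900/1037; mL+mR=1630/1037 → advance +1; mR−mL=2170/1037 → turn +1·90°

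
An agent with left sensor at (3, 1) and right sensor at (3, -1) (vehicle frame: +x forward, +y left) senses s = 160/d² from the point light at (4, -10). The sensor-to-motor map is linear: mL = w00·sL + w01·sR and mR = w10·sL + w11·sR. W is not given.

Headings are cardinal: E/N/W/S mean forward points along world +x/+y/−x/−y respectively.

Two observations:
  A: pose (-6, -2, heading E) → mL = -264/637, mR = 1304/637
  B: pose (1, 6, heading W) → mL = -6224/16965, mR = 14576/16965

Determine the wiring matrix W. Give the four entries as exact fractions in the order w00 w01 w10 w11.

obs A: pose=(-6,-2,E) → sL=16/13, sR=80/49, mL=-264/637, mR=1304/637
obs B: pose=(1,6,W) → sL=160/261, sR=32/65, mL=-6224/16965, mR=14576/16965
sensor matrix S = [[16/13, 80/49], [160/261, 32/65]]; det S = -4268032/10806705
solve [mL_A; mL_B] = S·[w00; w01] and [mR_A; mR_B] = S·[w10; w11]:
  w00 = -1, w01 = 1/2, w10 = 1, w11 = 1/2

-1 1/2 1 1/2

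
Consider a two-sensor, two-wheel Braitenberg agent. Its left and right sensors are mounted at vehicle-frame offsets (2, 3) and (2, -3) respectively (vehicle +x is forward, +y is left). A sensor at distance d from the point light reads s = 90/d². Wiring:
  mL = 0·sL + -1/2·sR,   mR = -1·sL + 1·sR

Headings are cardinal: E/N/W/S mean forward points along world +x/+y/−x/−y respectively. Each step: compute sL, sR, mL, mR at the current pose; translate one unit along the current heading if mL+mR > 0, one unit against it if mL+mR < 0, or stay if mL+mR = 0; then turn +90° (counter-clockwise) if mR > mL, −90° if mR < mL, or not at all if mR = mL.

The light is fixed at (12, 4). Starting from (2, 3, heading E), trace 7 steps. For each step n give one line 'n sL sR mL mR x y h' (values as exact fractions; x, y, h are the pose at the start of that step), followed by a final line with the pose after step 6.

0 45/34 9/8 -9/16 -27/136 2 3 E
1 90/197 18/13 -9/13 2376/2561 1 3 N
2 45/89 45/89 -45/178 0 1 4 W
3 90/53 90/173 -45/173 -10800/9169 2 4 S
4 45/74 9/16 -9/32 -27/592 2 5 W
5 90/37 18/29 -9/29 -1944/1073 3 5 S
6 45/61 45/73 -45/146 -540/4453 3 6 W
final 4 6 S

n=0: pose=(2,3,E); sL=45/34, sR=9/8; mL=-9/16, mR=-27/136; mL+mR=-207/272 → advance -1; mR−mL=99/272 → turn +1·90°
n=1: pose=(1,3,N); sL=90/197, sR=18/13; mL=-9/13, mR=2376/2561; mL+mR=603/2561 → advance +1; mR−mL=4149/2561 → turn +1·90°
n=2: pose=(1,4,W); sL=45/89, sR=45/89; mL=-45/178, mR=0; mL+mR=-45/178 → advance -1; mR−mL=45/178 → turn +1·90°
n=3: pose=(2,4,S); sL=90/53, sR=90/173; mL=-45/173, mR=-10800/9169; mL+mR=-13185/9169 → advance -1; mR−mL=-8415/9169 → turn -1·90°
n=4: pose=(2,5,W); sL=45/74, sR=9/16; mL=-9/32, mR=-27/592; mL+mR=-387/1184 → advance -1; mR−mL=279/1184 → turn +1·90°
n=5: pose=(3,5,S); sL=90/37, sR=18/29; mL=-9/29, mR=-1944/1073; mL+mR=-2277/1073 → advance -1; mR−mL=-1611/1073 → turn -1·90°
n=6: pose=(3,6,W); sL=45/61, sR=45/73; mL=-45/146, mR=-540/4453; mL+mR=-3825/8906 → advance -1; mR−mL=1665/8906 → turn +1·90°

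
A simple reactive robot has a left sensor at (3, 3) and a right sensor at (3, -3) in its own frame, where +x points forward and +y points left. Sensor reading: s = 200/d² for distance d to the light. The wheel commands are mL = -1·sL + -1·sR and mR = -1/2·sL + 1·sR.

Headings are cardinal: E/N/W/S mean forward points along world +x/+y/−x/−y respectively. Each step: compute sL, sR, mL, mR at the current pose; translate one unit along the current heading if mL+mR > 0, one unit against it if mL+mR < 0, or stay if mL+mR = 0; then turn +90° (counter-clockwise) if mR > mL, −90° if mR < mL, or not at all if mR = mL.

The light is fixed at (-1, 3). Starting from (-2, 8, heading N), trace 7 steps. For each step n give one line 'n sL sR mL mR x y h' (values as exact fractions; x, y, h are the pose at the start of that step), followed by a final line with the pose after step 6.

n=0: pose=(-2,8,N); sL=5/2, sR=50/17; mL=-185/34, mR=115/68; mL+mR=-15/4 → advance -1; mR−mL=485/68 → turn +1·90°
n=1: pose=(-2,7,W); sL=200/17, sR=40/13; mL=-3280/221, mR=-620/221; mL+mR=-300/17 → advance -1; mR−mL=2660/221 → turn +1·90°
n=2: pose=(-1,7,S); sL=20, sR=20; mL=-40, mR=10; mL+mR=-30 → advance -1; mR−mL=50 → turn +1·90°
n=3: pose=(-1,8,E); sL=200/73, sR=200/13; mL=-17200/949, mR=13300/949; mL+mR=-300/73 → advance -1; mR−mL=30500/949 → turn +1·90°
n=4: pose=(-2,8,N); sL=5/2, sR=50/17; mL=-185/34, mR=115/68; mL+mR=-15/4 → advance -1; mR−mL=485/68 → turn +1·90°
n=5: pose=(-2,7,W); sL=200/17, sR=40/13; mL=-3280/221, mR=-620/221; mL+mR=-300/17 → advance -1; mR−mL=2660/221 → turn +1·90°
n=6: pose=(-1,7,S); sL=20, sR=20; mL=-40, mR=10; mL+mR=-30 → advance -1; mR−mL=50 → turn +1·90°

0 5/2 50/17 -185/34 115/68 -2 8 N
1 200/17 40/13 -3280/221 -620/221 -2 7 W
2 20 20 -40 10 -1 7 S
3 200/73 200/13 -17200/949 13300/949 -1 8 E
4 5/2 50/17 -185/34 115/68 -2 8 N
5 200/17 40/13 -3280/221 -620/221 -2 7 W
6 20 20 -40 10 -1 7 S
final -1 8 E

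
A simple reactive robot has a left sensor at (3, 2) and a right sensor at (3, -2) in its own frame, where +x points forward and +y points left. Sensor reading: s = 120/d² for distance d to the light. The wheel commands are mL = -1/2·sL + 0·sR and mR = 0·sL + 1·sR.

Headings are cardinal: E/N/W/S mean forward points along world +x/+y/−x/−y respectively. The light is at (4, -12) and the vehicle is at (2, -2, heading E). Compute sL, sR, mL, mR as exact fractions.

left sensor world pos  = (5, 0); dL² = 145
right sensor world pos = (5, -4); dR² = 65
sL = 120/145 = 24/29
sR = 120/65 = 24/13
mL = -1/2·sL + 0·sR = -12/29
mR = 0·sL + 1·sR = 24/13

24/29 24/13 -12/29 24/13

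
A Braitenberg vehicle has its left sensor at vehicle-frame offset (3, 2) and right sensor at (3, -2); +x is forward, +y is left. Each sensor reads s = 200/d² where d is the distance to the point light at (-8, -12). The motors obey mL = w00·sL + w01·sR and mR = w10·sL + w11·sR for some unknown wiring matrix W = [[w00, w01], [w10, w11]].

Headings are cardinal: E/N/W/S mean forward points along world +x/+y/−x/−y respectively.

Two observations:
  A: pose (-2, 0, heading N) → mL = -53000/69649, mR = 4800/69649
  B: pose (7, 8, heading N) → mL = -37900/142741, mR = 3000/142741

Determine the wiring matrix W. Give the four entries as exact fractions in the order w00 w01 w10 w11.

obs A: pose=(-2,0,N) → sL=200/241, sR=200/289, mL=-53000/69649, mR=4800/69649
obs B: pose=(7,8,N) → sL=100/349, sR=100/409, mL=-37900/142741, mR=3000/142741
sensor matrix S = [[200/241, 200/289], [100/349, 100/409]]; det S = 45840000/9941767909
solve [mL_A; mL_B] = S·[w00; w01] and [mR_A; mR_B] = S·[w10; w11]:
  w00 = -1/2, w01 = -1/2, w10 = 1/2, w11 = -1/2

-1/2 -1/2 1/2 -1/2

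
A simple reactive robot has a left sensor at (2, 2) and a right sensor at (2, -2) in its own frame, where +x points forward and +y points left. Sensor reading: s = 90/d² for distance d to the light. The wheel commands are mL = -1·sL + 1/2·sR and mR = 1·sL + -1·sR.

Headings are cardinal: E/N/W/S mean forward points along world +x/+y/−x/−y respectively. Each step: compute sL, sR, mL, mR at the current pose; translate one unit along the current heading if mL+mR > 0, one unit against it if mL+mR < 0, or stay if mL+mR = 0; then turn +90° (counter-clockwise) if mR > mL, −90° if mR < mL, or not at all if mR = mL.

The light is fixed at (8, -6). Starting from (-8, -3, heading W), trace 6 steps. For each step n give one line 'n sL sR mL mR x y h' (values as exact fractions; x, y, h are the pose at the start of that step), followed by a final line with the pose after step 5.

n=0: pose=(-8,-3,W); sL=18/65, sR=90/349; mL=-3357/22685, mR=432/22685; mL+mR=-45/349 → advance -1; mR−mL=3789/22685 → turn +1·90°
n=1: pose=(-7,-3,S); sL=9/17, sR=9/29; mL=-369/986, mR=108/493; mL+mR=-9/58 → advance -1; mR−mL=585/986 → turn +1·90°
n=2: pose=(-7,-2,E); sL=18/41, sR=90/173; mL=-1269/7093, mR=-576/7093; mL+mR=-45/173 → advance -1; mR−mL=693/7093 → turn +1·90°
n=3: pose=(-8,-2,N); sL=1/4, sR=45/116; mL=-13/232, mR=-4/29; mL+mR=-45/232 → advance -1; mR−mL=-19/232 → turn -1·90°
n=4: pose=(-8,-3,E); sL=90/221, sR=90/197; mL=-7785/43537, mR=-2160/43537; mL+mR=-45/197 → advance -1; mR−mL=5625/43537 → turn +1·90°
n=5: pose=(-9,-3,N); sL=45/193, sR=9/25; mL=-513/9650, mR=-612/4825; mL+mR=-9/50 → advance -1; mR−mL=-711/9650 → turn -1·90°

0 18/65 90/349 -3357/22685 432/22685 -8 -3 W
1 9/17 9/29 -369/986 108/493 -7 -3 S
2 18/41 90/173 -1269/7093 -576/7093 -7 -2 E
3 1/4 45/116 -13/232 -4/29 -8 -2 N
4 90/221 90/197 -7785/43537 -2160/43537 -8 -3 E
5 45/193 9/25 -513/9650 -612/4825 -9 -3 N
final -9 -4 E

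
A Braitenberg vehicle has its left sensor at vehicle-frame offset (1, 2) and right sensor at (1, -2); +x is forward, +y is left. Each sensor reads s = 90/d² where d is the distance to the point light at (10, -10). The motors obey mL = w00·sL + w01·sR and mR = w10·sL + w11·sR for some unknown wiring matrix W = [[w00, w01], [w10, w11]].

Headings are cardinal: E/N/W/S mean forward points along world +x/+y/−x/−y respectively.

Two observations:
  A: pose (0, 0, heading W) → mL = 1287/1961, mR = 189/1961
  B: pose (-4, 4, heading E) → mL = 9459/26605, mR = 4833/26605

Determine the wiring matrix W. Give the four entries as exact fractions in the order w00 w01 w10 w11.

1 1/2 -1/2 1

obs A: pose=(0,0,W) → sL=18/37, sR=18/53, mL=1287/1961, mR=189/1961
obs B: pose=(-4,4,E) → sL=18/85, sR=90/313, mL=9459/26605, mR=4833/26605
sensor matrix S = [[18/37, 18/53], [18/85, 90/313]]; det S = 3545856/52172405
solve [mL_A; mL_B] = S·[w00; w01] and [mR_A; mR_B] = S·[w10; w11]:
  w00 = 1, w01 = 1/2, w10 = -1/2, w11 = 1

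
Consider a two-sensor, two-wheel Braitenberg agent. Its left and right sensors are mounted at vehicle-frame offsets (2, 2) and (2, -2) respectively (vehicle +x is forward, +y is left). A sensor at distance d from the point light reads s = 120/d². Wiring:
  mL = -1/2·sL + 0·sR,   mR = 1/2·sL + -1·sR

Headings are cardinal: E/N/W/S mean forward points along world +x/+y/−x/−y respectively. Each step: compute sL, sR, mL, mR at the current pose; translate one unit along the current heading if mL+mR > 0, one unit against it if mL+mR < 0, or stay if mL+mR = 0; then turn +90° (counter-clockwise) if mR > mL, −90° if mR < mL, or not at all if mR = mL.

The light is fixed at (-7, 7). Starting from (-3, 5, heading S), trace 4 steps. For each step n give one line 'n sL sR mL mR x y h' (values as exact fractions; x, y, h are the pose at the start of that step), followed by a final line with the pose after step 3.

0 30/13 6 -15/13 -63/13 -3 5 S
1 120/13 24 -60/13 -252/13 -3 6 W
2 12 12/5 -6 18/5 -2 6 N
3 24/5 40/3 -12/5 -164/15 -2 5 W
final -1 5 N

n=0: pose=(-3,5,S); sL=30/13, sR=6; mL=-15/13, mR=-63/13; mL+mR=-6 → advance -1; mR−mL=-48/13 → turn -1·90°
n=1: pose=(-3,6,W); sL=120/13, sR=24; mL=-60/13, mR=-252/13; mL+mR=-24 → advance -1; mR−mL=-192/13 → turn -1·90°
n=2: pose=(-2,6,N); sL=12, sR=12/5; mL=-6, mR=18/5; mL+mR=-12/5 → advance -1; mR−mL=48/5 → turn +1·90°
n=3: pose=(-2,5,W); sL=24/5, sR=40/3; mL=-12/5, mR=-164/15; mL+mR=-40/3 → advance -1; mR−mL=-128/15 → turn -1·90°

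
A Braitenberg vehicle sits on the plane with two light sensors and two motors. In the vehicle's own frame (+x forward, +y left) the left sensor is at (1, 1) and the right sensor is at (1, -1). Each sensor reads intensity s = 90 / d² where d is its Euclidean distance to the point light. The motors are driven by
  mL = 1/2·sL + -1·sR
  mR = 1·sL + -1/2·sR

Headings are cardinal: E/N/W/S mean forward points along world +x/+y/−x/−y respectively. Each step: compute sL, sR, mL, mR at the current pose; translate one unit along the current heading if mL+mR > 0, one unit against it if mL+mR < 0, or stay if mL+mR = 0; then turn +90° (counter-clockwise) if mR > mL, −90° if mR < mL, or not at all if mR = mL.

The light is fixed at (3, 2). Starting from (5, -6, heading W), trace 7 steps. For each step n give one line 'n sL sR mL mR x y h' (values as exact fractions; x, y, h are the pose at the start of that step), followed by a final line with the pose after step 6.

0 45/41 9/5 -513/410 81/410 5 -6 W
1 90/97 18/17 -981/1649 657/1649 6 -6 S
2 45/26 9/8 -27/104 243/208 6 -5 E
3 2 90/61 -29/61 77/61 7 -5 N
4 45/29 45/17 -1845/986 225/986 7 -4 W
5 18/17 18/13 -189/221 81/221 8 -4 S
6 45/26 5/4 -5/13 115/104 8 -3 E
final 9 -3 N

n=0: pose=(5,-6,W); sL=45/41, sR=9/5; mL=-513/410, mR=81/410; mL+mR=-216/205 → advance -1; mR−mL=297/205 → turn +1·90°
n=1: pose=(6,-6,S); sL=90/97, sR=18/17; mL=-981/1649, mR=657/1649; mL+mR=-324/1649 → advance -1; mR−mL=1638/1649 → turn +1·90°
n=2: pose=(6,-5,E); sL=45/26, sR=9/8; mL=-27/104, mR=243/208; mL+mR=189/208 → advance +1; mR−mL=297/208 → turn +1·90°
n=3: pose=(7,-5,N); sL=2, sR=90/61; mL=-29/61, mR=77/61; mL+mR=48/61 → advance +1; mR−mL=106/61 → turn +1·90°
n=4: pose=(7,-4,W); sL=45/29, sR=45/17; mL=-1845/986, mR=225/986; mL+mR=-810/493 → advance -1; mR−mL=1035/493 → turn +1·90°
n=5: pose=(8,-4,S); sL=18/17, sR=18/13; mL=-189/221, mR=81/221; mL+mR=-108/221 → advance -1; mR−mL=270/221 → turn +1·90°
n=6: pose=(8,-3,E); sL=45/26, sR=5/4; mL=-5/13, mR=115/104; mL+mR=75/104 → advance +1; mR−mL=155/104 → turn +1·90°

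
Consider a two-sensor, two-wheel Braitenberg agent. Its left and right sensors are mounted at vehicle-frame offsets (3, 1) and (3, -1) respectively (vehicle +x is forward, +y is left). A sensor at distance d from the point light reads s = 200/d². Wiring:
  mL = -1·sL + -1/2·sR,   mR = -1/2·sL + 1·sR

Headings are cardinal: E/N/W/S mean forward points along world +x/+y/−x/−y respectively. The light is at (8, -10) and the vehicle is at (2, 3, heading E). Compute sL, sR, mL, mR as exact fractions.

left sensor world pos  = (5, 4); dL² = 205
right sensor world pos = (5, 2); dR² = 153
sL = 200/205 = 40/41
sR = 200/153 = 200/153
mL = -1·sL + -1/2·sR = -10220/6273
mR = -1/2·sL + 1·sR = 5140/6273

40/41 200/153 -10220/6273 5140/6273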